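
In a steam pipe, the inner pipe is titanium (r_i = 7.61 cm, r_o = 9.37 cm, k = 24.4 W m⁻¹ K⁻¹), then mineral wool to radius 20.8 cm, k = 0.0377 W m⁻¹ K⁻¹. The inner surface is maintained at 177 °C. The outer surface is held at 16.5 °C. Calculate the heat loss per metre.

Series thermal resistances, inner to outer:
  R'_titanium = ln(0.0937/0.0761)/(2πk) = 0.2080/(2π·24.4) = 0.001357 m·K/W
  R'_mineral wool = ln(0.208/0.0937)/(2πk) = 0.7974/(2π·0.0377) = 3.366 m·K/W
ΣR = 0.001357 + 3.366 = 3.367 m·K/W
Q' = ΔT/ΣR = (177 °C − 16.5 °C)/3.367 = 47.7 W/m

Q' = 47.7 W/m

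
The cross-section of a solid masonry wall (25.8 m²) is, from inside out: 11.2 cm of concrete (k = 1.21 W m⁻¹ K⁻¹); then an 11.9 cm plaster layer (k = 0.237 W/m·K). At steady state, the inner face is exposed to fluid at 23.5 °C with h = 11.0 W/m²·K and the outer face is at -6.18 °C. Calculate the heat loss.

Q = 1120 W

Series thermal resistances, inner to outer:
  R_conv,in = 1/(hA) = 1/(11.0·25.8) = 0.003524 K/W
  R_concrete = L/(kA) = 0.112/(1.21·25.8) = 0.003588 K/W
  R_plaster = L/(kA) = 0.119/(0.237·25.8) = 0.01946 K/W
ΣR = 0.003524 + 0.003588 + 0.01946 = 0.02657 K/W
Q = ΔT/ΣR = (23.5 °C − -6.18 °C)/0.02657 = 1120 W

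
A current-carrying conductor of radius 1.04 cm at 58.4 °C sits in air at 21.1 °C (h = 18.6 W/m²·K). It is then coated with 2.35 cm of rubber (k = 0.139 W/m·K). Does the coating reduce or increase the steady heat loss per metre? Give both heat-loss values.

Critical radius for a cylinder: r_cr = k/h = 0.00747 m = 0.747 cm.
Outer radius after coating: r₂ = 0.0104 + 0.0235 = 0.0339 m.
Since r₁ ≥ r_cr, any added insulation reduces the heat loss.
Bare: R = 1/(2πr₁h) = 0.8228 m·K/W; Q = 37.3/0.8228 = 45.3 W/m.
Coated: R = R_cond + R_conv = 1.605 m·K/W; Q = 37.3/1.605 = 23.2 W/m.

reduces: 45.3 → 23.2 W/m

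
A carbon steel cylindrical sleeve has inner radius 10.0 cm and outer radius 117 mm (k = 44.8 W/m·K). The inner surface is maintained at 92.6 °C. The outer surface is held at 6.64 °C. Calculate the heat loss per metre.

Q' = 1.54×10^5 W/m

Q' = 2πk·ΔT/ln(r₂/r₁) = 2π × 44.8 × 85.96 / ln(0.117/0.100) = 1.54×10^5 W/m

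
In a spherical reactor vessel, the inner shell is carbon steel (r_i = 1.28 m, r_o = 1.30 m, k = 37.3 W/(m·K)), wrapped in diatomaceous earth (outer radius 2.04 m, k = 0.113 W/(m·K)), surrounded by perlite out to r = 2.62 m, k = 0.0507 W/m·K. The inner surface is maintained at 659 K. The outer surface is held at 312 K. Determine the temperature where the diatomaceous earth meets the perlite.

Treat each layer as a resistance in series:
  R_carbon steel = (1/1.28 − 1/1.30)/(4πk) = 0.01202/(4π·37.3) = 2.564×10^-5 K/W
  R_diatomaceous earth = (1/1.30 − 1/2.04)/(4πk) = 0.2790/(4π·0.113) = 0.1965 K/W
  R_perlite = (1/2.04 − 1/2.62)/(4πk) = 0.1085/(4π·0.0507) = 0.1703 K/W
ΣR = 2.564×10^-5 + 0.1965 + 0.1703 = 0.3668 K/W
Q = ΔT/ΣR = (659 K − 312 K)/0.3668 = 946.0 W
From the inner boundary to the diatomaceous earth/perlite interface, ΣR_partial = 0.1965 K/W.
T_interface = T_in − Q·ΣR_partial = 659 K − (946.0)(0.1965) = 473 K

T = 473 K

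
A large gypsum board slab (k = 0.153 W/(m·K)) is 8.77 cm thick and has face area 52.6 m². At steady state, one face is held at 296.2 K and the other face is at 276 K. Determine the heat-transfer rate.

Q = 1850 W

Q = kA·ΔT/L = 0.153 × 52.6 × |296.2 K − 276 K| / 0.0877 = 1850 W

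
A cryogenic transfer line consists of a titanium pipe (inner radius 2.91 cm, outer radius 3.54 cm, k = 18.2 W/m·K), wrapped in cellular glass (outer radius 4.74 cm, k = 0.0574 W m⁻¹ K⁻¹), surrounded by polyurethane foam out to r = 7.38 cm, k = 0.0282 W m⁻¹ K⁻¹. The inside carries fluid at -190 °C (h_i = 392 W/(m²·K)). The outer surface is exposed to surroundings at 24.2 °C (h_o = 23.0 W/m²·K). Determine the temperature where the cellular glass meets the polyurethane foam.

T = -138 °C

Resistance network (inner→outer):
  R'_conv,in = 1/(2πr h) = 1/(2π·0.0291·392) = 0.01395 m·K/W
  R'_titanium = ln(0.0354/0.0291)/(2πk) = 0.1960/(2π·18.2) = 0.001714 m·K/W
  R'_cellular glass = ln(0.0474/0.0354)/(2πk) = 0.2919/(2π·0.0574) = 0.8094 m·K/W
  R'_polyurethane foam = ln(0.0738/0.0474)/(2πk) = 0.4427/(2π·0.0282) = 2.499 m·K/W
  R'_conv,out = 1/(2πr h) = 1/(2π·0.0738·23.0) = 0.09376 m·K/W
ΣR = 0.01395 + 0.001714 + 0.8094 + 2.499 + 0.09376 = 3.418 m·K/W
Q' = ΔT/ΣR = (-190 °C − 24.2 °C)/3.418 = -62.67 W/m
From the inner boundary to the cellular glass/polyurethane foam interface, ΣR_partial = 0.8251 m·K/W.
T_interface = T_in − Q'·ΣR_partial = -190 °C − (-62.67)(0.8251) = -138 °C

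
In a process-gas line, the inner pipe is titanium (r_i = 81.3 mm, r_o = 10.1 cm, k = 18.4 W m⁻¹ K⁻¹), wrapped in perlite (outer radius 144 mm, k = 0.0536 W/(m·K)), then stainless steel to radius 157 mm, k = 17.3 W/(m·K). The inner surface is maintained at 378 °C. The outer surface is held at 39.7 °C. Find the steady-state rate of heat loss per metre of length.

Resistance network (inner→outer):
  R'_titanium = ln(0.101/0.0813)/(2πk) = 0.2170/(2π·18.4) = 0.001877 m·K/W
  R'_perlite = ln(0.144/0.101)/(2πk) = 0.3547/(2π·0.0536) = 1.053 m·K/W
  R'_stainless steel = ln(0.157/0.144)/(2πk) = 0.08643/(2π·17.3) = 7.952×10^-4 m·K/W
ΣR = 0.001877 + 1.053 + 7.952×10^-4 = 1.056 m·K/W
Q' = ΔT/ΣR = (378 °C − 39.7 °C)/1.056 = 320 W/m

Q' = 320 W/m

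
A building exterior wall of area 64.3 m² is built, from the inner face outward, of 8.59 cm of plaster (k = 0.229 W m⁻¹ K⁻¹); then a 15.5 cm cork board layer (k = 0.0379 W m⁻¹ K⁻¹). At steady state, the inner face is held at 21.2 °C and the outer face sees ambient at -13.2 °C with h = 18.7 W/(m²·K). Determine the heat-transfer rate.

Q = 490 W

Treat each layer as a resistance in series:
  R_plaster = L/(kA) = 0.0859/(0.229·64.3) = 0.005834 K/W
  R_cork board = L/(kA) = 0.155/(0.0379·64.3) = 0.06360 K/W
  R_conv,out = 1/(hA) = 1/(18.7·64.3) = 8.317×10^-4 K/W
ΣR = 0.005834 + 0.06360 + 8.317×10^-4 = 0.07027 K/W
Q = ΔT/ΣR = (21.2 °C − -13.2 °C)/0.07027 = 490 W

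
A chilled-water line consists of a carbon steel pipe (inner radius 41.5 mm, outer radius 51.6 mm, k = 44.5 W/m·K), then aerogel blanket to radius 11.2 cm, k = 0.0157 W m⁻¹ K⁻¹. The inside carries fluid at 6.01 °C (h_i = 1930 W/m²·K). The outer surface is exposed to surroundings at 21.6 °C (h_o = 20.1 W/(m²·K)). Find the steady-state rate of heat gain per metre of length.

Series thermal resistances, inner to outer:
  R'_conv,in = 1/(2πr h) = 1/(2π·0.0415·1930) = 0.001987 m·K/W
  R'_carbon steel = ln(0.0516/0.0415)/(2πk) = 0.2178/(2π·44.5) = 7.791×10^-4 m·K/W
  R'_aerogel blanket = ln(0.112/0.0516)/(2πk) = 0.7750/(2π·0.0157) = 7.856 m·K/W
  R'_conv,out = 1/(2πr h) = 1/(2π·0.112·20.1) = 0.07070 m·K/W
ΣR = 0.001987 + 7.791×10^-4 + 7.856 + 0.07070 = 7.929 m·K/W
Q' = ΔT/ΣR = (6.01 °C − 21.6 °C)/7.929 = -1.97 W/m
(Negative Q' ⇒ heat flows inward; heat gain = 1.97 W/m.)

Q' = 1.97 W/m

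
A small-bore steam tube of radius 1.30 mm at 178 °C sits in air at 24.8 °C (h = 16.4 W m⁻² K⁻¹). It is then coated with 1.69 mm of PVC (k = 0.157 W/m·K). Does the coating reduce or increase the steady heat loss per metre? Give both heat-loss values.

increases: 20.5 → 37.5 W/m

Critical radius for a cylinder: r_cr = k/h = 0.00957 m = 0.957 cm.
Outer radius after coating: r₂ = 0.00130 + 0.00169 = 0.00299 m.
Since r₁ < r_cr and r₂ ≤ r_cr, the coating moves toward the maximum at r_cr — heat loss rises.
Bare: R = 1/(2πr₁h) = 7.465 m·K/W; Q = 153.2/7.465 = 20.5 W/m.
Coated: R = R_cond + R_conv = 4.090 m·K/W; Q = 153.2/4.090 = 37.5 W/m.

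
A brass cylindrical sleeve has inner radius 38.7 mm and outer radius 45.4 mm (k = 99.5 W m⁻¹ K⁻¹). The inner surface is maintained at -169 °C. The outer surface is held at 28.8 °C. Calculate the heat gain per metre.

Q' = 774 kW/m

Q' = 2πk·ΔT/ln(r₂/r₁) = 2π × 99.5 × 197.8 / ln(0.0454/0.0387) = 7.74×10^5 W/m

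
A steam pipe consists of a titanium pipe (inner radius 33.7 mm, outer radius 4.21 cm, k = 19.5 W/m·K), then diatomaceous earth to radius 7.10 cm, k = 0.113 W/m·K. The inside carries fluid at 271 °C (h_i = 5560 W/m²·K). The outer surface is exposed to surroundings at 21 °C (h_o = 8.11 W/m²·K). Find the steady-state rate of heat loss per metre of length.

Q' = 246 W/m

Treat each layer as a resistance in series:
  R'_conv,in = 1/(2πr h) = 1/(2π·0.0337·5560) = 8.494×10^-4 m·K/W
  R'_titanium = ln(0.0421/0.0337)/(2πk) = 0.2225/(2π·19.5) = 0.001816 m·K/W
  R'_diatomaceous earth = ln(0.0710/0.0421)/(2πk) = 0.5226/(2π·0.113) = 0.7361 m·K/W
  R'_conv,out = 1/(2πr h) = 1/(2π·0.0710·8.11) = 0.2764 m·K/W
ΣR = 8.494×10^-4 + 0.001816 + 0.7361 + 0.2764 = 1.015 m·K/W
Q' = ΔT/ΣR = (271 °C − 21 °C)/1.015 = 246 W/m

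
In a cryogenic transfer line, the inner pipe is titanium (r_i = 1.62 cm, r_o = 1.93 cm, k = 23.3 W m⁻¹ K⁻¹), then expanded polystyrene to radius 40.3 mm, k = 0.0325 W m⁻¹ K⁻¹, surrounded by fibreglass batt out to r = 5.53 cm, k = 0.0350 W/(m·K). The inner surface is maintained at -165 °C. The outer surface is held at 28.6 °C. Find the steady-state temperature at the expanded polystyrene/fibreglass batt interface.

T = -26.6 °C

Treat each layer as a resistance in series:
  R'_titanium = ln(0.0193/0.0162)/(2πk) = 0.1751/(2π·23.3) = 0.001196 m·K/W
  R'_expanded polystyrene = ln(0.0403/0.0193)/(2πk) = 0.7362/(2π·0.0325) = 3.605 m·K/W
  R'_fibreglass batt = ln(0.0553/0.0403)/(2πk) = 0.3164/(2π·0.0350) = 1.439 m·K/W
ΣR = 0.001196 + 3.605 + 1.439 = 5.045 m·K/W
Q' = ΔT/ΣR = (-165 °C − 28.6 °C)/5.045 = -38.37 W/m
From the inner boundary to the expanded polystyrene/fibreglass batt interface, ΣR_partial = 3.606 m·K/W.
T_interface = T_in − Q'·ΣR_partial = -165 °C − (-38.37)(3.606) = -26.6 °C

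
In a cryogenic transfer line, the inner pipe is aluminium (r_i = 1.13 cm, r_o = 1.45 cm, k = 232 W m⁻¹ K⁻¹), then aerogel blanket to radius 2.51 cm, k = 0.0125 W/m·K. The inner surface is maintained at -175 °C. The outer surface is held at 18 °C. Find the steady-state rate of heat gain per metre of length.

Q' = 27.6 W/m

Series thermal resistances, inner to outer:
  R'_aluminium = ln(0.0145/0.0113)/(2πk) = 0.2493/(2π·232) = 1.711×10^-4 m·K/W
  R'_aerogel blanket = ln(0.0251/0.0145)/(2πk) = 0.5487/(2π·0.0125) = 6.987 m·K/W
ΣR = 1.711×10^-4 + 6.987 = 6.987 m·K/W
Q' = ΔT/ΣR = (-175 °C − 18 °C)/6.987 = -27.6 W/m
(Negative Q' ⇒ heat flows inward; heat gain = 27.6 W/m.)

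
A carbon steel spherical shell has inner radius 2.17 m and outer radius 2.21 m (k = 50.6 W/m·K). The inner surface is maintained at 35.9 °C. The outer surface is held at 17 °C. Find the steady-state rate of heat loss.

Q = 4πk·ΔT/(1/r₁ − 1/r₂) = 4π × 50.6 × 18.9 / (1/2.17 − 1/2.21) = 1.44×10^6 W

Q = 1440 kW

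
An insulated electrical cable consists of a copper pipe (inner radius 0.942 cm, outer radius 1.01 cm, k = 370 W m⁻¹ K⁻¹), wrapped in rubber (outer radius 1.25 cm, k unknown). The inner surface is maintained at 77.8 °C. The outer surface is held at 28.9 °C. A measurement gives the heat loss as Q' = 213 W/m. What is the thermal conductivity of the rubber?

k = 0.148 W/m·K

ΣR = ΔT/Q' = |77.8 − 28.9|/213 = 0.2296 m·K/W
Known resistances:
  R'_copper = ln(0.0101/0.00942)/(2πk) = 0.06970/(2π·370) = 2.998×10^-5 m·K/W
R_rubber = ΣR − ΣR_known = 0.2296 − 2.998×10^-5 = 0.2296 m·K/W
ln(r₂/r₁)/(2πk) = 0.2296 ⇒ k = 0.2132/(2π·0.2296) = 0.148 W/m·K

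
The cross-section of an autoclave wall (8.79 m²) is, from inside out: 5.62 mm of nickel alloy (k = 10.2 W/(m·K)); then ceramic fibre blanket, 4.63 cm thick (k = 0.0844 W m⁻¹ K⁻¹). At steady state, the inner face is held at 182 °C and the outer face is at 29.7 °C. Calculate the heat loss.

Q = 2440 W

Resistance network (inner→outer):
  R_nickel alloy = L/(kA) = 0.00562/(10.2·8.79) = 6.268×10^-5 K/W
  R_ceramic fibre blanket = L/(kA) = 0.0463/(0.0844·8.79) = 0.06241 K/W
ΣR = 6.268×10^-5 + 0.06241 = 0.06247 K/W
Q = ΔT/ΣR = (182 °C − 29.7 °C)/0.06247 = 2440 W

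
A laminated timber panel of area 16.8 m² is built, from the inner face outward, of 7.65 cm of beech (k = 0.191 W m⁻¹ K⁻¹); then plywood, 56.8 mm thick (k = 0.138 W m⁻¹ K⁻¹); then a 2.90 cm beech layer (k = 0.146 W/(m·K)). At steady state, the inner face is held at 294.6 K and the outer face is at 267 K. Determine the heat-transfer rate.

Treat each layer as a resistance in series:
  R_beech = L/(kA) = 0.0765/(0.191·16.8) = 0.02384 K/W
  R_plywood = L/(kA) = 0.0568/(0.138·16.8) = 0.02450 K/W
  R_beech = L/(kA) = 0.0290/(0.146·16.8) = 0.01182 K/W
ΣR = 0.02384 + 0.02450 + 0.01182 = 0.06016 K/W
Q = ΔT/ΣR = (294.6 K − 267 K)/0.06016 = 459 W

Q = 459 W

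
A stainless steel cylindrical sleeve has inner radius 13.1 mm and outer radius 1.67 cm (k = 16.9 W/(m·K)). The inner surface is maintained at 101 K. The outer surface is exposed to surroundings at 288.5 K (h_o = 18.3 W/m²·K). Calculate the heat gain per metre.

Q' = 358 W/m

Resistance network (inner→outer):
  R'_stainless steel = ln(0.0167/0.0131)/(2πk) = 0.2428/(2π·16.9) = 0.002287 m·K/W
  R'_conv,out = 1/(2πr h) = 1/(2π·0.0167·18.3) = 0.5208 m·K/W
ΣR = 0.002287 + 0.5208 = 0.5231 m·K/W
Q' = ΔT/ΣR = (101 K − 288.5 K)/0.5231 = -358 W/m
(Negative Q' ⇒ heat flows inward; heat gain = 358 W/m.)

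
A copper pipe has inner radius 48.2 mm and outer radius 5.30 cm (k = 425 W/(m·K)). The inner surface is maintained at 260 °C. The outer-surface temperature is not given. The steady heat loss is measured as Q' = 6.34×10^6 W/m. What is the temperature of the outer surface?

Series resistances:
  R'_copper = ln(0.0530/0.0482)/(2πk) = 0.09493/(2π·425) = 3.555×10^-5 m·K/W
ΣR = 3.555×10^-5 m·K/W
ΔT = Q'·ΣR = 6.34×10^6 × 3.555×10^-5 = 225.4 K
Heat flows outward, so T_out = T_in − ΔT = 260 − 225.4 = 34.6 °C

T_out = 34.6 °C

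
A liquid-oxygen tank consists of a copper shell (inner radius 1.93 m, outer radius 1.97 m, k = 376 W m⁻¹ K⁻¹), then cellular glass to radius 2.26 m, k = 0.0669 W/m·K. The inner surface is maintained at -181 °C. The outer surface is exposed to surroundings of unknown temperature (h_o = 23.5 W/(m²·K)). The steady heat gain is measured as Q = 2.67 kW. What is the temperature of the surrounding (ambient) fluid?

Sum the resistances:
  R_copper = (1/1.93 − 1/1.97)/(4πk) = 0.01052/(4π·376) = 2.227×10^-6 K/W
  R_cellular glass = (1/1.97 − 1/2.26)/(4πk) = 0.06514/(4π·0.0669) = 0.07748 K/W
  R_conv,out = 1/(4πr²h) = 1/(4π·2.26²·23.5) = 6.630×10^-4 K/W
ΣR = 0.07814 K/W
ΔT = Q·ΣR = 2670 × 0.07814 = 208.6 K
Heat flows inward, so T_out = T_in + ΔT = -181 + 208.6 = 27.6 °C

T_out = 27.6 °C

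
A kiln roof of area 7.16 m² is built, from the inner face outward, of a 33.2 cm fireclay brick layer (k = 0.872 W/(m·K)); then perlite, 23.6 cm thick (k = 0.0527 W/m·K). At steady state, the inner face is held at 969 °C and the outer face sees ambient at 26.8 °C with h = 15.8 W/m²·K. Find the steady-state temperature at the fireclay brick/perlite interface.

Treat each layer as a resistance in series:
  R_fireclay brick = L/(kA) = 0.332/(0.872·7.16) = 0.05318 K/W
  R_perlite = L/(kA) = 0.236/(0.0527·7.16) = 0.6254 K/W
  R_conv,out = 1/(hA) = 1/(15.8·7.16) = 0.008840 K/W
ΣR = 0.05318 + 0.6254 + 0.008840 = 0.6874 K/W
Q = ΔT/ΣR = (969 °C − 26.8 °C)/0.6874 = 1371 W
From the inner boundary to the fireclay brick/perlite interface, ΣR_partial = 0.05318 K/W.
T_interface = T_in − Q·ΣR_partial = 969 °C − (1371)(0.05318) = 896 °C

T = 896 °C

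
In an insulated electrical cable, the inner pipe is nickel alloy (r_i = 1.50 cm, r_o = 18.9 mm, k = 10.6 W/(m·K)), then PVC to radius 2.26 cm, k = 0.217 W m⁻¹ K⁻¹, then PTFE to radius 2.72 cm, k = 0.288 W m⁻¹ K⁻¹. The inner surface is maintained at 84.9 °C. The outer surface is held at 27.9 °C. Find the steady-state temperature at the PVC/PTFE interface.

Resistance network (inner→outer):
  R'_nickel alloy = ln(0.0189/0.0150)/(2πk) = 0.2311/(2π·10.6) = 0.003470 m·K/W
  R'_PVC = ln(0.0226/0.0189)/(2πk) = 0.1788/(2π·0.217) = 0.1311 m·K/W
  R'_PTFE = ln(0.0272/0.0226)/(2πk) = 0.1853/(2π·0.288) = 0.1024 m·K/W
ΣR = 0.003470 + 0.1311 + 0.1024 = 0.2370 m·K/W
Q' = ΔT/ΣR = (84.9 °C − 27.9 °C)/0.2370 = 240.5 W/m
From the inner boundary to the PVC/PTFE interface, ΣR_partial = 0.1346 m·K/W.
T_interface = T_in − Q'·ΣR_partial = 84.9 °C − (240.5)(0.1346) = 52.5 °C

T = 52.5 °C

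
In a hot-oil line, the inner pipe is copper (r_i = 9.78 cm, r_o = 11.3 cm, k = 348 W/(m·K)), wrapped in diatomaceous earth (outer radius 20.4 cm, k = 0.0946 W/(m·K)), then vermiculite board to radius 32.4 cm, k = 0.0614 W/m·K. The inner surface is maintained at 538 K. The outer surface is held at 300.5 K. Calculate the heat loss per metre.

Resistance network (inner→outer):
  R'_copper = ln(0.113/0.0978)/(2πk) = 0.1445/(2π·348) = 6.607×10^-5 m·K/W
  R'_diatomaceous earth = ln(0.204/0.113)/(2πk) = 0.5907/(2π·0.0946) = 0.9938 m·K/W
  R'_vermiculite board = ln(0.324/0.204)/(2πk) = 0.4626/(2π·0.0614) = 1.199 m·K/W
ΣR = 6.607×10^-5 + 0.9938 + 1.199 = 2.193 m·K/W
Q' = ΔT/ΣR = (538 K − 300.5 K)/2.193 = 108 W/m

Q' = 108 W/m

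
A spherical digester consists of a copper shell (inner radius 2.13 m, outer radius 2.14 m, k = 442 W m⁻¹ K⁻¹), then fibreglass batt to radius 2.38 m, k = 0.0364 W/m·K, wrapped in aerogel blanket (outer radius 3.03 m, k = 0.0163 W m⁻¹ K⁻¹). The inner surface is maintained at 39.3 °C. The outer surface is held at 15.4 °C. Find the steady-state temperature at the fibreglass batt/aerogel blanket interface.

Series thermal resistances, inner to outer:
  R_copper = (1/2.13 − 1/2.14)/(4πk) = 0.002194/(4π·442) = 3.950×10^-7 K/W
  R_fibreglass batt = (1/2.14 − 1/2.38)/(4πk) = 0.04712/(4π·0.0364) = 0.1030 K/W
  R_aerogel blanket = (1/2.38 − 1/3.03)/(4πk) = 0.09014/(4π·0.0163) = 0.4400 K/W
ΣR = 3.950×10^-7 + 0.1030 + 0.4400 = 0.5430 K/W
Q = ΔT/ΣR = (39.3 °C − 15.4 °C)/0.5430 = 44.01 W
From the inner boundary to the fibreglass batt/aerogel blanket interface, ΣR_partial = 0.1030 K/W.
T_interface = T_in − Q·ΣR_partial = 39.3 °C − (44.01)(0.1030) = 34.8 °C

T = 34.8 °C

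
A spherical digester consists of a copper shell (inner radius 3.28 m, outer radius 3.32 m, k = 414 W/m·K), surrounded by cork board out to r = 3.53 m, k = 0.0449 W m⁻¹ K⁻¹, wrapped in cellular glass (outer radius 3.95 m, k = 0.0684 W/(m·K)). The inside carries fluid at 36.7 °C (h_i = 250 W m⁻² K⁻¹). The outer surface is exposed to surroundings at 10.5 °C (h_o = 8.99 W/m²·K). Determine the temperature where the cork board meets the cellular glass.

Resistance network (inner→outer):
  R_conv,in = 1/(4πr²h) = 1/(4π·3.28²·250) = 2.959×10^-5 K/W
  R_copper = (1/3.28 − 1/3.32)/(4πk) = 0.003673/(4π·414) = 7.061×10^-7 K/W
  R_cork board = (1/3.32 − 1/3.53)/(4πk) = 0.01792/(4π·0.0449) = 0.03176 K/W
  R_cellular glass = (1/3.53 − 1/3.95)/(4πk) = 0.03012/(4π·0.0684) = 0.03504 K/W
  R_conv,out = 1/(4πr²h) = 1/(4π·3.95²·8.99) = 5.673×10^-4 K/W
ΣR = 2.959×10^-5 + 7.061×10^-7 + 0.03176 + 0.03504 + 5.673×10^-4 = 0.06740 K/W
Q = ΔT/ΣR = (36.7 °C − 10.5 °C)/0.06740 = 388.7 W
From the inner boundary to the cork board/cellular glass interface, ΣR_partial = 0.03179 K/W.
T_interface = T_in − Q·ΣR_partial = 36.7 °C − (388.7)(0.03179) = 24.3 °C

T = 24.3 °C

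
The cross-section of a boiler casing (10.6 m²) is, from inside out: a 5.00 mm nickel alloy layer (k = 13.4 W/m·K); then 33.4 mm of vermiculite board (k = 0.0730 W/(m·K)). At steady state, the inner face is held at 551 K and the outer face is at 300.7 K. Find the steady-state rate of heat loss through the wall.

Series thermal resistances, inner to outer:
  R_nickel alloy = L/(kA) = 0.00500/(13.4·10.6) = 3.520×10^-5 K/W
  R_vermiculite board = L/(kA) = 0.0334/(0.0730·10.6) = 0.04316 K/W
ΣR = 3.520×10^-5 + 0.04316 = 0.04320 K/W
Q = ΔT/ΣR = (551 K − 300.7 K)/0.04320 = 5790 W

Q = 5.79 kW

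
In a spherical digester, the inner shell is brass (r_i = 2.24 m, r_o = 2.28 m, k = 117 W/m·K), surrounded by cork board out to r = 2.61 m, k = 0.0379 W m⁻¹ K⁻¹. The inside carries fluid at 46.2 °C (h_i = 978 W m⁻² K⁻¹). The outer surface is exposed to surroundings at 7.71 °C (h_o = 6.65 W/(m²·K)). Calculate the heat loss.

Q = 326 W

Resistance network (inner→outer):
  R_conv,in = 1/(4πr²h) = 1/(4π·2.24²·978) = 1.622×10^-5 K/W
  R_brass = (1/2.24 − 1/2.28)/(4πk) = 0.007832/(4π·117) = 5.327×10^-6 K/W
  R_cork board = (1/2.28 − 1/2.61)/(4πk) = 0.05545/(4π·0.0379) = 0.1164 K/W
  R_conv,out = 1/(4πr²h) = 1/(4π·2.61²·6.65) = 0.001757 K/W
ΣR = 1.622×10^-5 + 5.327×10^-6 + 0.1164 + 0.001757 = 0.1182 K/W
Q = ΔT/ΣR = (46.2 °C − 7.71 °C)/0.1182 = 326 W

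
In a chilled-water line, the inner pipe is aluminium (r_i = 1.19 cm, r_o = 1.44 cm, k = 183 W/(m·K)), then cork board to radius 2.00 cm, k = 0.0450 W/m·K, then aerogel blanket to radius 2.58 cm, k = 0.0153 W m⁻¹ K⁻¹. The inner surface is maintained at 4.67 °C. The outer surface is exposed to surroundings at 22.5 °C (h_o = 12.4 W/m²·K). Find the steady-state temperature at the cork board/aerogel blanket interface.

T = 9.48 °C

Treat each layer as a resistance in series:
  R'_aluminium = ln(0.0144/0.0119)/(2πk) = 0.1907/(2π·183) = 1.658×10^-4 m·K/W
  R'_cork board = ln(0.0200/0.0144)/(2πk) = 0.3285/(2π·0.0450) = 1.162 m·K/W
  R'_aerogel blanket = ln(0.0258/0.0200)/(2πk) = 0.2546/(2π·0.0153) = 2.649 m·K/W
  R'_conv,out = 1/(2πr h) = 1/(2π·0.0258·12.4) = 0.4975 m·K/W
ΣR = 1.658×10^-4 + 1.162 + 2.649 + 0.4975 = 4.309 m·K/W
Q' = ΔT/ΣR = (4.67 °C − 22.5 °C)/4.309 = -4.138 W/m
From the inner boundary to the cork board/aerogel blanket interface, ΣR_partial = 1.162 m·K/W.
T_interface = T_in − Q'·ΣR_partial = 4.67 °C − (-4.138)(1.162) = 9.48 °C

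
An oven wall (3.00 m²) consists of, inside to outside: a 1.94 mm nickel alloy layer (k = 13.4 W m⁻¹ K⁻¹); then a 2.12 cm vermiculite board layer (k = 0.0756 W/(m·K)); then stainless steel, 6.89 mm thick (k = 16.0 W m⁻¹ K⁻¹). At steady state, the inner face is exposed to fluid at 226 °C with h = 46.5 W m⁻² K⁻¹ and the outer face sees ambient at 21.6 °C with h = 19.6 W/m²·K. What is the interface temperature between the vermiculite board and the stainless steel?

T = 51.3 °C

Series thermal resistances, inner to outer:
  R_conv,in = 1/(hA) = 1/(46.5·3.00) = 0.007168 K/W
  R_nickel alloy = L/(kA) = 0.00194/(13.4·3.00) = 4.826×10^-5 K/W
  R_vermiculite board = L/(kA) = 0.0212/(0.0756·3.00) = 0.09347 K/W
  R_stainless steel = L/(kA) = 0.00689/(16.0·3.00) = 1.435×10^-4 K/W
  R_conv,out = 1/(hA) = 1/(19.6·3.00) = 0.01701 K/W
ΣR = 0.007168 + 4.826×10^-5 + 0.09347 + 1.435×10^-4 + 0.01701 = 0.1178 K/W
Q = ΔT/ΣR = (226 °C − 21.6 °C)/0.1178 = 1735 W
From the inner boundary to the vermiculite board/stainless steel interface, ΣR_partial = 0.1007 K/W.
T_interface = T_in − Q·ΣR_partial = 226 °C − (1735)(0.1007) = 51.3 °C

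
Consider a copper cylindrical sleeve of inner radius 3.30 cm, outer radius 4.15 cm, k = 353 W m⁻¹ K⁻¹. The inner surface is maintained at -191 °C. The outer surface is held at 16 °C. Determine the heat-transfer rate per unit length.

Q' = 2000 kW/m

Q' = 2πk·ΔT/ln(r₂/r₁) = 2π × 353 × 207 / ln(0.0415/0.0330) = 2.00×10^6 W/m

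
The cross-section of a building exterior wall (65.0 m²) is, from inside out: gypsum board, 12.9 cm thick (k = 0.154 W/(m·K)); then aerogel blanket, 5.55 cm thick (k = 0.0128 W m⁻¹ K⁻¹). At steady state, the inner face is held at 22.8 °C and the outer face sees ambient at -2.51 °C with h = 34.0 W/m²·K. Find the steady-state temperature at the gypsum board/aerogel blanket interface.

Treat each layer as a resistance in series:
  R_gypsum board = L/(kA) = 0.129/(0.154·65.0) = 0.01289 K/W
  R_aerogel blanket = L/(kA) = 0.0555/(0.0128·65.0) = 0.06671 K/W
  R_conv,out = 1/(hA) = 1/(34.0·65.0) = 4.525×10^-4 K/W
ΣR = 0.01289 + 0.06671 + 4.525×10^-4 = 0.08005 K/W
Q = ΔT/ΣR = (22.8 °C − -2.51 °C)/0.08005 = 316.2 W
From the inner boundary to the gypsum board/aerogel blanket interface, ΣR_partial = 0.01289 K/W.
T_interface = T_in − Q·ΣR_partial = 22.8 °C − (316.2)(0.01289) = 18.7 °C

T = 18.7 °C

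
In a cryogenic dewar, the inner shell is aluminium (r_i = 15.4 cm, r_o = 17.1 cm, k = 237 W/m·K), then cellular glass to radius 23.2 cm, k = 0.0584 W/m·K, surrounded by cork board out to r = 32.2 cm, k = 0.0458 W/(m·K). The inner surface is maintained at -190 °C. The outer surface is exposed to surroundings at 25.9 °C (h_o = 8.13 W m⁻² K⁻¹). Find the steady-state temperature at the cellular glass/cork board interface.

Treat each layer as a resistance in series:
  R_aluminium = (1/0.154 − 1/0.171)/(4πk) = 0.6456/(4π·237) = 2.168×10^-4 K/W
  R_cellular glass = (1/0.171 − 1/0.232)/(4πk) = 1.538/(4π·0.0584) = 2.095 K/W
  R_cork board = (1/0.232 − 1/0.322)/(4πk) = 1.205/(4π·0.0458) = 2.093 K/W
  R_conv,out = 1/(4πr²h) = 1/(4π·0.322²·8.13) = 0.09440 K/W
ΣR = 2.168×10^-4 + 2.095 + 2.093 + 0.09440 = 4.283 K/W
Q = ΔT/ΣR = (-190 °C − 25.9 °C)/4.283 = -50.41 W
From the inner boundary to the cellular glass/cork board interface, ΣR_partial = 2.095 K/W.
T_interface = T_in − Q·ΣR_partial = -190 °C − (-50.41)(2.095) = -84.4 °C

T = -84.4 °C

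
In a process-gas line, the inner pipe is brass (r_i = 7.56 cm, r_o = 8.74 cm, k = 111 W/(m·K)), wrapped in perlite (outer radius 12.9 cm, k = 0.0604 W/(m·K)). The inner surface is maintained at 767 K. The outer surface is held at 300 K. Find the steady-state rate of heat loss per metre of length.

Q' = 455 W/m

Treat each layer as a resistance in series:
  R'_brass = ln(0.0874/0.0756)/(2πk) = 0.1450/(2π·111) = 2.080×10^-4 m·K/W
  R'_perlite = ln(0.129/0.0874)/(2πk) = 0.3893/(2π·0.0604) = 1.026 m·K/W
ΣR = 2.080×10^-4 + 1.026 = 1.026 m·K/W
Q' = ΔT/ΣR = (767 K − 300 K)/1.026 = 455 W/m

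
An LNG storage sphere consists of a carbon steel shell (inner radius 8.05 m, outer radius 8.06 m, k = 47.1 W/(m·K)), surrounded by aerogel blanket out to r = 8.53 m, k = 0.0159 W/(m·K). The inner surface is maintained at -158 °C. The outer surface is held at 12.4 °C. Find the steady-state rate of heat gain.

Series thermal resistances, inner to outer:
  R_carbon steel = (1/8.05 − 1/8.06)/(4πk) = 1.541×10^-4/(4π·47.1) = 2.604×10^-7 K/W
  R_aerogel blanket = (1/8.06 − 1/8.53)/(4πk) = 0.006836/(4π·0.0159) = 0.03421 K/W
ΣR = 2.604×10^-7 + 0.03421 = 0.03421 K/W
Q = ΔT/ΣR = (-158 °C − 12.4 °C)/0.03421 = -4980 W
(Negative Q ⇒ heat flows inward; heat gain = 4980 W.)

Q = 4.98 kW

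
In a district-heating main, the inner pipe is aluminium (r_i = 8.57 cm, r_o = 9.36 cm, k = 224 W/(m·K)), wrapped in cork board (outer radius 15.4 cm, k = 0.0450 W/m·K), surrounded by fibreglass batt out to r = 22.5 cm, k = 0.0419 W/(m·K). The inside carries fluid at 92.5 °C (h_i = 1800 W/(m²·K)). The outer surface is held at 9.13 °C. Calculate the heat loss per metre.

Q' = 26.0 W/m

Series thermal resistances, inner to outer:
  R'_conv,in = 1/(2πr h) = 1/(2π·0.0857·1800) = 0.001032 m·K/W
  R'_aluminium = ln(0.0936/0.0857)/(2πk) = 0.08818/(2π·224) = 6.265×10^-5 m·K/W
  R'_cork board = ln(0.154/0.0936)/(2πk) = 0.4979/(2π·0.0450) = 1.761 m·K/W
  R'_fibreglass batt = ln(0.225/0.154)/(2πk) = 0.3791/(2π·0.0419) = 1.440 m·K/W
ΣR = 0.001032 + 6.265×10^-5 + 1.761 + 1.440 = 3.202 m·K/W
Q' = ΔT/ΣR = (92.5 °C − 9.13 °C)/3.202 = 26.0 W/m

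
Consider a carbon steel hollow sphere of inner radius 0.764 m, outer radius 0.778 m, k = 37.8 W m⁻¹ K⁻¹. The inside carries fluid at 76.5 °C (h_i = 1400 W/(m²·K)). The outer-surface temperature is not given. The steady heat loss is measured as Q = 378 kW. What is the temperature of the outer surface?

T_out = 20.9 °C

Series resistances:
  R_conv,in = 1/(4πr²h) = 1/(4π·0.764²·1400) = 9.738×10^-5 K/W
  R_carbon steel = (1/0.764 − 1/0.778)/(4πk) = 0.02355/(4π·37.8) = 4.959×10^-5 K/W
ΣR = 1.470×10^-4 K/W
ΔT = Q·ΣR = 3.78×10^5 × 1.470×10^-4 = 55.57 K
Heat flows outward, so T_out = T_in − ΔT = 76.5 − 55.57 = 20.9 °C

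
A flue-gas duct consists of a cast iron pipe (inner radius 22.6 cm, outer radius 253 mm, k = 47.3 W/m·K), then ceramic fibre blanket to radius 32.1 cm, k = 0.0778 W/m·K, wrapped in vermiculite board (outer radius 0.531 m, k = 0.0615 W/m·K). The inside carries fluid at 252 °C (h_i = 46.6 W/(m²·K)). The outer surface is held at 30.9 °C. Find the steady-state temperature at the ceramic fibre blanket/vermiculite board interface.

T = 190 °C

Resistance network (inner→outer):
  R'_conv,in = 1/(2πr h) = 1/(2π·0.226·46.6) = 0.01511 m·K/W
  R'_cast iron = ln(0.253/0.226)/(2πk) = 0.1129/(2π·47.3) = 3.797×10^-4 m·K/W
  R'_ceramic fibre blanket = ln(0.321/0.253)/(2πk) = 0.2381/(2π·0.0778) = 0.4870 m·K/W
  R'_vermiculite board = ln(0.531/0.321)/(2πk) = 0.5033/(2π·0.0615) = 1.303 m·K/W
ΣR = 0.01511 + 3.797×10^-4 + 0.4870 + 1.303 = 1.805 m·K/W
Q' = ΔT/ΣR = (252 °C − 30.9 °C)/1.805 = 122.5 W/m
From the inner boundary to the ceramic fibre blanket/vermiculite board interface, ΣR_partial = 0.5025 m·K/W.
T_interface = T_in − Q'·ΣR_partial = 252 °C − (122.5)(0.5025) = 190 °C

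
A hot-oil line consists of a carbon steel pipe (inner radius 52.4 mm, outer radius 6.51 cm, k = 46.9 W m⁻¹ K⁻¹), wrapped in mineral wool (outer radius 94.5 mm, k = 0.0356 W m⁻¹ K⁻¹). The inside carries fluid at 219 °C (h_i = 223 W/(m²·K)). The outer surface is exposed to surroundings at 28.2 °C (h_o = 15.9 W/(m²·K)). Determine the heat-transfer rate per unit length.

Treat each layer as a resistance in series:
  R'_conv,in = 1/(2πr h) = 1/(2π·0.0524·223) = 0.01362 m·K/W
  R'_carbon steel = ln(0.0651/0.0524)/(2πk) = 0.2170/(2π·46.9) = 7.364×10^-4 m·K/W
  R'_mineral wool = ln(0.0945/0.0651)/(2πk) = 0.3727/(2π·0.0356) = 1.666 m·K/W
  R'_conv,out = 1/(2πr h) = 1/(2π·0.0945·15.9) = 0.1059 m·K/W
ΣR = 0.01362 + 7.364×10^-4 + 1.666 + 0.1059 = 1.786 m·K/W
Q' = ΔT/ΣR = (219 °C − 28.2 °C)/1.786 = 107 W/m

Q' = 107 W/m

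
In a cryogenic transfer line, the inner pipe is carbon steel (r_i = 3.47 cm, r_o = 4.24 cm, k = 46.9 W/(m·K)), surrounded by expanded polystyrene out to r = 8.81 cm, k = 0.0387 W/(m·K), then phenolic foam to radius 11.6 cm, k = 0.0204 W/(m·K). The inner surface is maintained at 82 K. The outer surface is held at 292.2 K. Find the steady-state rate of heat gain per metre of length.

Treat each layer as a resistance in series:
  R'_carbon steel = ln(0.0424/0.0347)/(2πk) = 0.2004/(2π·46.9) = 6.801×10^-4 m·K/W
  R'_expanded polystyrene = ln(0.0881/0.0424)/(2πk) = 0.7313/(2π·0.0387) = 3.008 m·K/W
  R'_phenolic foam = ln(0.116/0.0881)/(2πk) = 0.2751/(2π·0.0204) = 2.146 m·K/W
ΣR = 6.801×10^-4 + 3.008 + 2.146 = 5.155 m·K/W
Q' = ΔT/ΣR = (82 K − 292.2 K)/5.155 = -40.8 W/m
(Negative Q' ⇒ heat flows inward; heat gain = 40.8 W/m.)

Q' = 40.8 W/m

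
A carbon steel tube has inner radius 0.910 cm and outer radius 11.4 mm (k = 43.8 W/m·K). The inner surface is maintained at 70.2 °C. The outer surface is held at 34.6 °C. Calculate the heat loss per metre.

Q' = 43.5 kW/m

Q' = 2πk·ΔT/ln(r₂/r₁) = 2π × 43.8 × 35.6 / ln(0.0114/0.00910) = 43500 W/m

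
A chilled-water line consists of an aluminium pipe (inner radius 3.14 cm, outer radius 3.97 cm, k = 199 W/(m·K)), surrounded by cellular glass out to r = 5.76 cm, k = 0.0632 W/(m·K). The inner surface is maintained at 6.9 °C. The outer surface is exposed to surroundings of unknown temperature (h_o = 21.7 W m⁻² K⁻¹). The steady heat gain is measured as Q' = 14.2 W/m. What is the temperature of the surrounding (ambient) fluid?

Series resistances:
  R'_aluminium = ln(0.0397/0.0314)/(2πk) = 0.2345/(2π·199) = 1.876×10^-4 m·K/W
  R'_cellular glass = ln(0.0576/0.0397)/(2πk) = 0.3722/(2π·0.0632) = 0.9372 m·K/W
  R'_conv,out = 1/(2πr h) = 1/(2π·0.0576·21.7) = 0.1273 m·K/W
ΣR = 1.065 m·K/W
ΔT = Q'·ΣR = 14.2 × 1.065 = 15.12 K
Heat flows inward, so T_out = T_in + ΔT = 6.9 + 15.12 = 22.0 °C

T_out = 22.0 °C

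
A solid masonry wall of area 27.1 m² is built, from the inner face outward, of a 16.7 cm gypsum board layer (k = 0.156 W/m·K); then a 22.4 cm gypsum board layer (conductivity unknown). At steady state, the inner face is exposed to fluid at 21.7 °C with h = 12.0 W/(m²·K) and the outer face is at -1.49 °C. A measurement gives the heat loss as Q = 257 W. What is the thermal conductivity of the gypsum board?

ΣR = ΔT/Q = |21.7 − -1.49|/257 = 0.09023 K/W
Known resistances:
  R_conv,in = 1/(hA) = 1/(12.0·27.1) = 0.003075 K/W
  R_gypsum board = L/(kA) = 0.167/(0.156·27.1) = 0.03950 K/W
R_gypsum board = ΣR − ΣR_known = 0.09023 − 0.04258 = 0.04765 K/W
L/(kA) = 0.04765 ⇒ k = 0.224/(0.04765·27.1) = 0.173 W/m·K

k = 0.173 W/m·K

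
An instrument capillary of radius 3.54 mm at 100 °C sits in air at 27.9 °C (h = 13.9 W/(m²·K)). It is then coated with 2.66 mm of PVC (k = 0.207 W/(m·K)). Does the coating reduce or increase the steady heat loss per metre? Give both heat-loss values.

Critical radius for a cylinder: r_cr = k/h = 0.0149 m = 1.49 cm.
Outer radius after coating: r₂ = 0.00354 + 0.00266 = 0.00620 m.
Since r₁ < r_cr and r₂ ≤ r_cr, the coating moves toward the maximum at r_cr — heat loss rises.
Bare: R = 1/(2πr₁h) = 3.234 m·K/W; Q = 72.1/3.234 = 22.3 W/m.
Coated: R = R_cond + R_conv = 2.278 m·K/W; Q = 72.1/2.278 = 31.7 W/m.

increases: 22.3 → 31.7 W/m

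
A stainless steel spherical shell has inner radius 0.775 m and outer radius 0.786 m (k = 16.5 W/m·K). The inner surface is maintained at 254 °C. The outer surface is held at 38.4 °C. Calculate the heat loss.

Q = 4πk·ΔT/(1/r₁ − 1/r₂) = 4π × 16.5 × 215.6 / (1/0.775 − 1/0.786) = 2.48×10^6 W

Q = 2480 kW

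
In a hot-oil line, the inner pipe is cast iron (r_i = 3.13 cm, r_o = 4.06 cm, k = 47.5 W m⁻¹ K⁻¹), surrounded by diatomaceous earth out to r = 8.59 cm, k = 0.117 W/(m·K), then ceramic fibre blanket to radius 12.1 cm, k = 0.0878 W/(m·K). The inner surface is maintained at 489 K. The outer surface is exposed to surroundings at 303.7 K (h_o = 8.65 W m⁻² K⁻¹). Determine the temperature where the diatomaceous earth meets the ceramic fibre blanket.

Treat each layer as a resistance in series:
  R'_cast iron = ln(0.0406/0.0313)/(2πk) = 0.2601/(2π·47.5) = 8.717×10^-4 m·K/W
  R'_diatomaceous earth = ln(0.0859/0.0406)/(2πk) = 0.7494/(2π·0.117) = 1.019 m·K/W
  R'_ceramic fibre blanket = ln(0.121/0.0859)/(2πk) = 0.3426/(2π·0.0878) = 0.6210 m·K/W
  R'_conv,out = 1/(2πr h) = 1/(2π·0.121·8.65) = 0.1521 m·K/W
ΣR = 8.717×10^-4 + 1.019 + 0.6210 + 0.1521 = 1.793 m·K/W
Q' = ΔT/ΣR = (489 K − 303.7 K)/1.793 = 103.3 W/m
From the inner boundary to the diatomaceous earth/ceramic fibre blanket interface, ΣR_partial = 1.020 m·K/W.
T_interface = T_in − Q'·ΣR_partial = 489 K − (103.3)(1.020) = 384 K

T = 384 K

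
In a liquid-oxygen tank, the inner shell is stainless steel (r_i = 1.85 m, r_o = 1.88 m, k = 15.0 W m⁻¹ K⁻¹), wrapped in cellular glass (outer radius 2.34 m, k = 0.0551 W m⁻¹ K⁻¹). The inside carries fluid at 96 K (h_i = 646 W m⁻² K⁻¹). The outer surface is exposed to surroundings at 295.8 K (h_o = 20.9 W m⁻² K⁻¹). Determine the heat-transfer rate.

Q = 1320 W

Treat each layer as a resistance in series:
  R_conv,in = 1/(4πr²h) = 1/(4π·1.85²·646) = 3.599×10^-5 K/W
  R_stainless steel = (1/1.85 − 1/1.88)/(4πk) = 0.008626/(4π·15.0) = 4.576×10^-5 K/W
  R_cellular glass = (1/1.88 − 1/2.34)/(4πk) = 0.1046/(4π·0.0551) = 0.1510 K/W
  R_conv,out = 1/(4πr²h) = 1/(4π·2.34²·20.9) = 6.954×10^-4 K/W
ΣR = 3.599×10^-5 + 4.576×10^-5 + 0.1510 + 6.954×10^-4 = 0.1518 K/W
Q = ΔT/ΣR = (96 K − 295.8 K)/0.1518 = -1320 W
(Negative Q ⇒ heat flows inward; heat gain = 1320 W.)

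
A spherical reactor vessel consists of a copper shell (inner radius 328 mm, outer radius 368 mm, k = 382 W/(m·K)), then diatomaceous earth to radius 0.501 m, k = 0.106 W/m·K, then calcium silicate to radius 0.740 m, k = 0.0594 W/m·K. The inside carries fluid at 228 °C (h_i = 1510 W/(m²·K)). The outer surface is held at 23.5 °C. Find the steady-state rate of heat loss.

Q = 145 W

Treat each layer as a resistance in series:
  R_conv,in = 1/(4πr²h) = 1/(4π·0.328²·1510) = 4.899×10^-4 K/W
  R_copper = (1/0.328 − 1/0.368)/(4πk) = 0.3314/(4π·382) = 6.903×10^-5 K/W
  R_diatomaceous earth = (1/0.368 − 1/0.501)/(4πk) = 0.7214/(4π·0.106) = 0.5416 K/W
  R_calcium silicate = (1/0.501 − 1/0.740)/(4πk) = 0.6447/(4π·0.0594) = 0.8636 K/W
ΣR = 4.899×10^-4 + 6.903×10^-5 + 0.5416 + 0.8636 = 1.406 K/W
Q = ΔT/ΣR = (228 °C − 23.5 °C)/1.406 = 145 W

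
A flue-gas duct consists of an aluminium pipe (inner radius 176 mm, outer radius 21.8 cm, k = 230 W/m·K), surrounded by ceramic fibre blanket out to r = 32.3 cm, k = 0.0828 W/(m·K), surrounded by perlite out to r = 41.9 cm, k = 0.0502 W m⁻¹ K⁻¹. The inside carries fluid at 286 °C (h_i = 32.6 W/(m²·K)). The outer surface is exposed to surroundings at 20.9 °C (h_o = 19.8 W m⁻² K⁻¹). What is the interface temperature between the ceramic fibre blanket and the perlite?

Treat each layer as a resistance in series:
  R'_conv,in = 1/(2πr h) = 1/(2π·0.176·32.6) = 0.02774 m·K/W
  R'_aluminium = ln(0.218/0.176)/(2πk) = 0.2140/(2π·230) = 1.481×10^-4 m·K/W
  R'_ceramic fibre blanket = ln(0.323/0.218)/(2πk) = 0.3932/(2π·0.0828) = 0.7557 m·K/W
  R'_perlite = ln(0.419/0.323)/(2πk) = 0.2602/(2π·0.0502) = 0.8250 m·K/W
  R'_conv,out = 1/(2πr h) = 1/(2π·0.419·19.8) = 0.01918 m·K/W
ΣR = 0.02774 + 1.481×10^-4 + 0.7557 + 0.8250 + 0.01918 = 1.628 m·K/W
Q' = ΔT/ΣR = (286 °C − 20.9 °C)/1.628 = 162.8 W/m
From the inner boundary to the ceramic fibre blanket/perlite interface, ΣR_partial = 0.7836 m·K/W.
T_interface = T_in − Q'·ΣR_partial = 286 °C − (162.8)(0.7836) = 158 °C

T = 158 °C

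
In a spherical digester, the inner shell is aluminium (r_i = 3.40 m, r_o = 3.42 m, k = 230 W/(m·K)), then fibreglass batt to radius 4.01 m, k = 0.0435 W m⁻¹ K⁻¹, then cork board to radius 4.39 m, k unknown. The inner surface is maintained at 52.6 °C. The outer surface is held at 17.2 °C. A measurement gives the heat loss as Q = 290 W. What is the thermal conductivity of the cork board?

k = 0.0396 W/m·K

ΣR = ΔT/Q = |52.6 − 17.2|/290 = 0.1221 K/W
Known resistances:
  R_aluminium = (1/3.40 − 1/3.42)/(4πk) = 0.001720/(4π·230) = 5.951×10^-7 K/W
  R_fibreglass batt = (1/3.42 − 1/4.01)/(4πk) = 0.04302/(4π·0.0435) = 0.07870 K/W
R_cork board = ΣR − ΣR_known = 0.1221 − 0.07870 = 0.04340 K/W
(1/r₁−1/r₂)/(4πk) = 0.04340 ⇒ k = 0.02159/(4π·0.04340) = 0.0396 W/m·K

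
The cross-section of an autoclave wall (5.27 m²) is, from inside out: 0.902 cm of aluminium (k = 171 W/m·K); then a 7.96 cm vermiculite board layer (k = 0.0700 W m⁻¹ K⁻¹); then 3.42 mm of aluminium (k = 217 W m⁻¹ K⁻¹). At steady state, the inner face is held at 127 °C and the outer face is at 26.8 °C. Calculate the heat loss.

Resistance network (inner→outer):
  R_aluminium = L/(kA) = 0.00902/(171·5.27) = 1.001×10^-5 K/W
  R_vermiculite board = L/(kA) = 0.0796/(0.0700·5.27) = 0.2158 K/W
  R_aluminium = L/(kA) = 0.00342/(217·5.27) = 2.991×10^-6 K/W
ΣR = 1.001×10^-5 + 0.2158 + 2.991×10^-6 = 0.2158 K/W
Q = ΔT/ΣR = (127 °C − 26.8 °C)/0.2158 = 464 W

Q = 464 W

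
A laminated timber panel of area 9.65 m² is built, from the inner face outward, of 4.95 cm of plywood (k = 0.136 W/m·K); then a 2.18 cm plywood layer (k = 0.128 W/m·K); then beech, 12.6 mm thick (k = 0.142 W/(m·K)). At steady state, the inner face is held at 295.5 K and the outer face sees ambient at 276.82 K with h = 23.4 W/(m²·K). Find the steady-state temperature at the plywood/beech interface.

T = 280.51 K

Series thermal resistances, inner to outer:
  R_plywood = L/(kA) = 0.0495/(0.136·9.65) = 0.03772 K/W
  R_plywood = L/(kA) = 0.0218/(0.128·9.65) = 0.01765 K/W
  R_beech = L/(kA) = 0.0126/(0.142·9.65) = 0.009195 K/W
  R_conv,out = 1/(hA) = 1/(23.4·9.65) = 0.004429 K/W
ΣR = 0.03772 + 0.01765 + 0.009195 + 0.004429 = 0.06899 K/W
Q = ΔT/ΣR = (295.5 K − 276.82 K)/0.06899 = 270.8 W
From the inner boundary to the plywood/beech interface, ΣR_partial = 0.05537 K/W.
T_interface = T_in − Q·ΣR_partial = 295.5 K − (270.8)(0.05537) = 280.51 K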